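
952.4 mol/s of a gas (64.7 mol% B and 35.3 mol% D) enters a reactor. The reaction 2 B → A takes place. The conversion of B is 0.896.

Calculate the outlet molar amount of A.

276 mol/s

B reacted = 0.896 × 616.2 = 552.1 mol/s; ν_B = −2, so ξ = 552.1/2 = 276.1 mol/s.
Outlet amounts (n = n₀ + ν ξ):
  B: 616.2 − 2(276.1) = 64.09
  A: 0 + 1(276.1) = 276.1
  D: 336.2 (inert)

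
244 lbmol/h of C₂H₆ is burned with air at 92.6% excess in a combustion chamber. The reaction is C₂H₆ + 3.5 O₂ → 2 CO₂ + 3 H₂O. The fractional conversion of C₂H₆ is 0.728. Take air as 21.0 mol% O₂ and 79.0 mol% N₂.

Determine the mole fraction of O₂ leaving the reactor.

0.125

Stoichiometric O₂ = 3.5 × 244 = 854 lbmol/h; O₂ fed = 854 × 1.926 = 1645 lbmol/h.
N₂ fed = 1645 × 79/21 = 6188 lbmol/h.
Fuel reacted = 0.728 × 244 → ξ = 177.6 lbmol/h.
Outlet (n = n₀ + ν ξ):
  C₂H₆: 244 − 1(177.6) = 66.37
  O₂: 1645 − 3.5(177.6) = 1023
  N₂: 6188 (inert)
  CO₂: 0 + 2(177.6) = 355.3
  H₂O: 0 + 3(177.6) = 532.9
Total out = 8165 lbmol/h; y_O₂ = 1023 / 8165 = 0.1253.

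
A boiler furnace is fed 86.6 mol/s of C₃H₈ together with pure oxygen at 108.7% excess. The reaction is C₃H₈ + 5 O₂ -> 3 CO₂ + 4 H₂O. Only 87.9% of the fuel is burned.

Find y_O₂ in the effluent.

Stoichiometric O₂ = 5 × 86.6 = 433 mol/s; O₂ fed = 433 × 2.087 = 903.7 mol/s.
Fuel reacted = 0.879 × 86.6 → ξ = 76.12 mol/s.
Outlet (n = n₀ + ν ξ):
  C₃H₈: 86.6 − 1(76.12) = 10.48
  O₂: 903.7 − 5(76.12) = 523.1
  CO₂: 0 + 3(76.12) = 228.4
  H₂O: 0 + 4(76.12) = 304.5
Total out = 1066 mol/s; y_O₂ = 523.1 / 1066 = 0.4905.

0.49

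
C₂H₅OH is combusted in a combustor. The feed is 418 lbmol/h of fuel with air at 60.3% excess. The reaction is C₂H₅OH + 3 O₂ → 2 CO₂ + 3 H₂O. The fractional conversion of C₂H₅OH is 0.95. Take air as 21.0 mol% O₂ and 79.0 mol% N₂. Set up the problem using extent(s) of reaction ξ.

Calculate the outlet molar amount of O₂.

Stoichiometric O₂ = 3 × 418 = 1254 lbmol/h; O₂ fed = 1254 × 1.603 = 2010 lbmol/h.
N₂ fed = 2010 × 79/21 = 7562 lbmol/h.
Fuel reacted = 0.95 × 418 → ξ = 397.1 lbmol/h.
Outlet (n = n₀ + ν ξ):
  C₂H₅OH: 418 − 1(397.1) = 20.9
  O₂: 2010 − 3(397.1) = 818.9
  N₂: 7562 (inert)
  CO₂: 0 + 2(397.1) = 794.2
  H₂O: 0 + 3(397.1) = 1191

819 lbmol/h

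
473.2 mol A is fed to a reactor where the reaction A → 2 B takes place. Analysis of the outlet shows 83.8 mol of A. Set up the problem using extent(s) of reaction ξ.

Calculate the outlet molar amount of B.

For A: n = n₀ − 1ξ → 83.8 = 473.2 − 1ξ, giving ξ = 389.4 mol.
Outlet amounts (n = n₀ + ν ξ):
  A: 473.2 − 1(389.4) = 83.8
  B: 0 + 2(389.4) = 778.8

779 mol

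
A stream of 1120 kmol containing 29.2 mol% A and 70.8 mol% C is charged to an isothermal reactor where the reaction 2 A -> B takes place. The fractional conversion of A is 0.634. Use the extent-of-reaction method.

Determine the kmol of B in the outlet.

104 kmol

A reacted = 0.634 × 327 = 207.3 kmol; ν_A = −2, so ξ = 207.3/2 = 103.7 kmol.
Outlet amounts (n = n₀ + ν ξ):
  A: 327 − 2(103.7) = 119.7
  B: 0 + 1(103.7) = 103.7
  C: 793 (inert)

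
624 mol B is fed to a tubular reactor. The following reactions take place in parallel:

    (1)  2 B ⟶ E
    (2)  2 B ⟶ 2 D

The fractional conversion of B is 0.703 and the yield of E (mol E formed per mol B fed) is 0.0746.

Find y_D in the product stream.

Yield of E: 1ξ₁ / 624 = 0.0746 → ξ₁ = 46.55 mol.
Conversion of B: 2ξ₁ + 2ξ₂ = 0.703 × 624 = 438.7 → ξ₂ = 172.8 mol.
Outlet amounts (n = n₀ + Σ ν·ξ):
  B: 624 − 2(46.55) − 2(172.8) = 185.3
  E: 0 + 1(46.55) = 46.55
  D: 0 + 2(172.8) = 345.6
Total out = 577.4 mol; y_D = 345.6 / 577.4 = 0.5984.

0.598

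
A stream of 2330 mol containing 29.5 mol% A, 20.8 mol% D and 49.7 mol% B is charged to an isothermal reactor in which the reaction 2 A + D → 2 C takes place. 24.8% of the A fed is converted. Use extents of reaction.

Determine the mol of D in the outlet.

399 mol

A reacted = 0.248 × 687.4 = 170.5 mol; ν_A = −2, so ξ = 170.5/2 = 85.23 mol.
Outlet amounts (n = n₀ + ν ξ):
  A: 687.4 − 2(85.23) = 516.9
  D: 484.6 − 1(85.23) = 399.4
  C: 0 + 2(85.23) = 170.5
  B: 1158 (inert)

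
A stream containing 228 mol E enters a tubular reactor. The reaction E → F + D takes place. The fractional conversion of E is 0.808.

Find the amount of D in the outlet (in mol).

184 mol

E reacted = 0.808 × 228 = 184.2 mol; ν_E = −1, so ξ = 184.2/1 = 184.2 mol.
Outlet amounts (n = n₀ + ν ξ):
  E: 228 − 1(184.2) = 43.78
  F: 0 + 1(184.2) = 184.2
  D: 0 + 1(184.2) = 184.2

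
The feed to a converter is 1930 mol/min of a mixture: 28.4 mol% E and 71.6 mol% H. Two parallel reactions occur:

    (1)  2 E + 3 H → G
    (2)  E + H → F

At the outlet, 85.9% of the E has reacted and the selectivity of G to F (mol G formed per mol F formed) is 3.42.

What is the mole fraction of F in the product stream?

Conversion of E: E consumed = 0.859 × 548.1 = 470.8 mol/min = 2ξ₁ + 1ξ₂.
Selectivity: 1ξ₁ / (1ξ₂) = 3.42 → ξ₁ = 3.42 ξ₂.
Substitute: (2·3.42 + 1) ξ₂ = 470.8 → ξ₂ = 60.06 mol/min, ξ₁ = 205.4 mol/min.
Outlet amounts (n = n₀ + Σ ν·ξ):
  E: 548.1 − 2(205.4) − 1(60.06) = 77.28
  H: 1382 − 3(205.4) − 1(60.06) = 705.7
  G: 0 + 1(205.4) = 205.4
  F: 0 + 1(60.06) = 60.06
Total out = 1048 mol/min; y_F = 60.06 / 1048 = 0.05728.

0.0573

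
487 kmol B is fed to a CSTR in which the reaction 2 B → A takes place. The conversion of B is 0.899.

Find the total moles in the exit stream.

B reacted = 0.899 × 487 = 437.8 kmol; ν_B = −2, so ξ = 437.8/2 = 218.9 kmol.
Outlet amounts (n = n₀ + ν ξ):
  B: 487 − 2(218.9) = 49.19
  A: 0 + 1(218.9) = 218.9
Total out = 49.19 + 218.9 = 268.1 kmol.

268 kmol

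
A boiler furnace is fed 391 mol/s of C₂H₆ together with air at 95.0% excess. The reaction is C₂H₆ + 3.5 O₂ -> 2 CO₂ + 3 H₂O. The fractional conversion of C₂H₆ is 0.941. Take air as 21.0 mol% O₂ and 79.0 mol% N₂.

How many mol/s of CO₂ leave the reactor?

736 mol/s

Stoichiometric O₂ = 3.5 × 391 = 1368 mol/s; O₂ fed = 1368 × 1.950 = 2669 mol/s.
N₂ fed = 2669 × 79/21 = 10040 mol/s.
Fuel reacted = 0.941 × 391 → ξ = 367.9 mol/s.
Outlet (n = n₀ + ν ξ):
  C₂H₆: 391 − 1(367.9) = 23.07
  O₂: 2669 − 3.5(367.9) = 1381
  N₂: 10040 (inert)
  CO₂: 0 + 2(367.9) = 735.9
  H₂O: 0 + 3(367.9) = 1104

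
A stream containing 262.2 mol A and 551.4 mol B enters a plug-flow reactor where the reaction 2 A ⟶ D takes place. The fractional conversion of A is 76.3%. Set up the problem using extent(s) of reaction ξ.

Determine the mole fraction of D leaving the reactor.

0.14

A reacted = 0.763 × 262.2 = 200.1 mol; ν_A = −2, so ξ = 200.1/2 = 100 mol.
Outlet amounts (n = n₀ + ν ξ):
  A: 262.2 − 2(100) = 62.14
  D: 0 + 1(100) = 100
  B: 551.4 (inert)
Total out = 713.6 mol; y_D = 100 / 713.6 = 0.1402.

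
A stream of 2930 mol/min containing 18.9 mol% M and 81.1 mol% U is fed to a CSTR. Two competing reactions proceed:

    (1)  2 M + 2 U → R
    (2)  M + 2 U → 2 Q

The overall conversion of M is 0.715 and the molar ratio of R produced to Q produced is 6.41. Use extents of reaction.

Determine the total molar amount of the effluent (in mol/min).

Conversion of M: M consumed = 0.715 × 553.8 = 395.9 mol/min = 2ξ₁ + 1ξ₂.
Selectivity: 1ξ₁ / (2ξ₂) = 6.41 → ξ₁ = 12.82 ξ₂.
Substitute: (2·12.82 + 1) ξ₂ = 395.9 → ξ₂ = 14.86 mol/min, ξ₁ = 190.5 mol/min.
Outlet amounts (n = n₀ + Σ ν·ξ):
  M: 553.8 − 2(190.5) − 1(14.86) = 157.8
  U: 2376 − 2(190.5) − 2(14.86) = 1965
  R: 0 + 1(190.5) = 190.5
  Q: 0 + 2(14.86) = 29.73
Total out = 157.8 + 1965 + 190.5 + 29.73 = 2344 mol/min.

2340 mol/min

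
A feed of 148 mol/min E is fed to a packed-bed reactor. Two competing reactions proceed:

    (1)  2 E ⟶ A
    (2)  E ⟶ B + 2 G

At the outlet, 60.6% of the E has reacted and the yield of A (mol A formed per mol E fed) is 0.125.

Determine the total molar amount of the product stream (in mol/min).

235 mol/min

Yield of A: 1ξ₁ / 148 = 0.125 → ξ₁ = 18.5 mol/min.
Conversion of E: 2ξ₁ + 1ξ₂ = 0.606 × 148 = 89.69 → ξ₂ = 52.69 mol/min.
Outlet amounts (n = n₀ + Σ ν·ξ):
  E: 148 − 2(18.5) − 1(52.69) = 58.31
  A: 0 + 1(18.5) = 18.5
  B: 0 + 1(52.69) = 52.69
  G: 0 + 2(52.69) = 105.4
Total out = 58.31 + 18.5 + 52.69 + 105.4 = 234.9 mol/min.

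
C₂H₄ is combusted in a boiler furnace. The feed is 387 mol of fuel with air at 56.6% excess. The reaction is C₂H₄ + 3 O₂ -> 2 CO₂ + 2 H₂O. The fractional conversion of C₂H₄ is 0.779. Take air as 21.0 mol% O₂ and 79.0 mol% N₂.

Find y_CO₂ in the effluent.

0.0667

Stoichiometric O₂ = 3 × 387 = 1161 mol; O₂ fed = 1161 × 1.566 = 1818 mol.
N₂ fed = 1818 × 79/21 = 6840 mol.
Fuel reacted = 0.779 × 387 → ξ = 301.5 mol.
Outlet (n = n₀ + ν ξ):
  C₂H₄: 387 − 1(301.5) = 85.53
  O₂: 1818 − 3(301.5) = 913.7
  N₂: 6840 (inert)
  CO₂: 0 + 2(301.5) = 602.9
  H₂O: 0 + 2(301.5) = 602.9
Total out = 9045 mol; y_CO₂ = 602.9 / 9045 = 0.06666.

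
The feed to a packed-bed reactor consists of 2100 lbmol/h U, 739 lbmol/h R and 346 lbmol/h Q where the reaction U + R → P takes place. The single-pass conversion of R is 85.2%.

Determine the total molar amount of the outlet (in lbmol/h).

R reacted = 0.852 × 739 = 629.6 lbmol/h; ν_R = −1, so ξ = 629.6/1 = 629.6 lbmol/h.
Outlet amounts (n = n₀ + ν ξ):
  U: 2100 − 1(629.6) = 1470
  R: 739 − 1(629.6) = 109.4
  P: 0 + 1(629.6) = 629.6
  Q: 346 (inert)
Total out = 1470 + 109.4 + 629.6 + 346 = 2555 lbmol/h.

2560 lbmol/h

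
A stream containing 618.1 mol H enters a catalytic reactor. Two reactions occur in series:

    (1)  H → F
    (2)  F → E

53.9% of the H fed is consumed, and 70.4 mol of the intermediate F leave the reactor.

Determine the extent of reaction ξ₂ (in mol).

Conversion of H: H consumed = 1ξ₁ = 0.539 × 618.1 → ξ₁ = 333.2 mol.
F balance: n_F = 0 + 1ξ₁ − 1ξ₂ = 70.4 → ξ₂ = (1·333.2 − 70.4)/1 = 262.8 mol.
Outlet amounts (n = n₀ + Σ ν·ξ):
  H: 618.1 − 1(333.2) = 284.9
  F: 0 + 1(333.2) − 1(262.8) = 70.4
  E: 0 + 1(262.8) = 262.8

ξ₂ = 263 mol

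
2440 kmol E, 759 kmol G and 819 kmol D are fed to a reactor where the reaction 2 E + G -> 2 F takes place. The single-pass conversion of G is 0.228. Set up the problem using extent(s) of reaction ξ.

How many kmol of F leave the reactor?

G reacted = 0.228 × 759 = 173.1 kmol; ν_G = −1, so ξ = 173.1/1 = 173.1 kmol.
Outlet amounts (n = n₀ + ν ξ):
  E: 2440 − 2(173.1) = 2094
  G: 759 − 1(173.1) = 585.9
  F: 0 + 2(173.1) = 346.1
  D: 819 (inert)

346 kmol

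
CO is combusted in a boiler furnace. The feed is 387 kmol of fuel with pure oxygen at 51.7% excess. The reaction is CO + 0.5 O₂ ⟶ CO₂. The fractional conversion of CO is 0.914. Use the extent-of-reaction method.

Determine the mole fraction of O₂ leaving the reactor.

Stoichiometric O₂ = 0.5 × 387 = 193.5 kmol; O₂ fed = 193.5 × 1.517 = 293.5 kmol.
Fuel reacted = 0.914 × 387 → ξ = 353.7 kmol.
Outlet (n = n₀ + ν ξ):
  CO: 387 − 1(353.7) = 33.28
  O₂: 293.5 − 0.5(353.7) = 116.7
  CO₂: 0 + 1(353.7) = 353.7
Total out = 503.7 kmol; y_O₂ = 116.7 / 503.7 = 0.2317.

0.232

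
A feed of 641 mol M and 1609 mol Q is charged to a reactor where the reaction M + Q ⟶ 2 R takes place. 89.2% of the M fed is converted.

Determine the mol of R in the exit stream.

M reacted = 0.892 × 641 = 571.8 mol; ν_M = −1, so ξ = 571.8/1 = 571.8 mol.
Outlet amounts (n = n₀ + ν ξ):
  M: 641 − 1(571.8) = 69.23
  Q: 1609 − 1(571.8) = 1037
  R: 0 + 2(571.8) = 1144

1140 mol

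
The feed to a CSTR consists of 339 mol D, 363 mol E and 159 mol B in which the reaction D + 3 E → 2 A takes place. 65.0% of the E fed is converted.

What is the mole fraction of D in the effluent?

0.37

E reacted = 0.65 × 363 = 236 mol; ν_E = −3, so ξ = 236/3 = 78.65 mol.
Outlet amounts (n = n₀ + ν ξ):
  D: 339 − 1(78.65) = 260.4
  E: 363 − 3(78.65) = 127
  A: 0 + 2(78.65) = 157.3
  B: 159 (inert)
Total out = 703.7 mol; y_D = 260.4 / 703.7 = 0.37.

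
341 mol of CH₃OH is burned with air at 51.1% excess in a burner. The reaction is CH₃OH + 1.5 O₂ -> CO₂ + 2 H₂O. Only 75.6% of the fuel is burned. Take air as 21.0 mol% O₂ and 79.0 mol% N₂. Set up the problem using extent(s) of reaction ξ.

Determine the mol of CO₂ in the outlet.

258 mol

Stoichiometric O₂ = 1.5 × 341 = 511.5 mol; O₂ fed = 511.5 × 1.511 = 772.9 mol.
N₂ fed = 772.9 × 79/21 = 2907 mol.
Fuel reacted = 0.756 × 341 → ξ = 257.8 mol.
Outlet (n = n₀ + ν ξ):
  CH₃OH: 341 − 1(257.8) = 83.2
  O₂: 772.9 − 1.5(257.8) = 386.2
  N₂: 2907 (inert)
  CO₂: 0 + 1(257.8) = 257.8
  H₂O: 0 + 2(257.8) = 515.6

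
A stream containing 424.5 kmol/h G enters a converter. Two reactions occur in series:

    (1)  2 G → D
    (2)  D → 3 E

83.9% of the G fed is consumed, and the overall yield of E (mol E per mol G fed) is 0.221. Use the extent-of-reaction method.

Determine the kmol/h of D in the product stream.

Conversion of G: G consumed = 2ξ₁ = 0.839 × 424.5 → ξ₁ = 178.1 kmol/h.
Yield of E: 3ξ₂ / 424.5 = 0.221 → ξ₂ = 31.27 kmol/h.
Outlet amounts (n = n₀ + Σ ν·ξ):
  G: 424.5 − 2(178.1) = 68.34
  D: 0 + 1(178.1) − 1(31.27) = 146.8
  E: 0 + 3(31.27) = 93.81

147 kmol/h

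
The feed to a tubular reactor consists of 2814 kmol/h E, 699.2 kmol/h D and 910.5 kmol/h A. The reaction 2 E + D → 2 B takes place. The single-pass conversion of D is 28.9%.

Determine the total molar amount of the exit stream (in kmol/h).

4220 kmol/h

D reacted = 0.289 × 699.2 = 202.1 kmol/h; ν_D = −1, so ξ = 202.1/1 = 202.1 kmol/h.
Outlet amounts (n = n₀ + ν ξ):
  E: 2814 − 2(202.1) = 2410
  D: 699.2 − 1(202.1) = 497.1
  B: 0 + 2(202.1) = 404.1
  A: 910.5 (inert)
Total out = 2410 + 497.1 + 404.1 + 910.5 = 4222 kmol/h.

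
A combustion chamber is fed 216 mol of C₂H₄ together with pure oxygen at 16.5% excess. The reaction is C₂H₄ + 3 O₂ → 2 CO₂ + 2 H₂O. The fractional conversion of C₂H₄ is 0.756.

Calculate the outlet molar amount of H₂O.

327 mol

Stoichiometric O₂ = 3 × 216 = 648 mol; O₂ fed = 648 × 1.165 = 754.9 mol.
Fuel reacted = 0.756 × 216 → ξ = 163.3 mol.
Outlet (n = n₀ + ν ξ):
  C₂H₄: 216 − 1(163.3) = 52.7
  O₂: 754.9 − 3(163.3) = 265
  CO₂: 0 + 2(163.3) = 326.6
  H₂O: 0 + 2(163.3) = 326.6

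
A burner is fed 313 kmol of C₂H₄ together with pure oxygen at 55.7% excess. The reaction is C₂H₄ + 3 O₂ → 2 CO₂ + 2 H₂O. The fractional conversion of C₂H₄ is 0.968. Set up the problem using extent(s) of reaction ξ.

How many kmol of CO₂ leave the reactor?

606 kmol

Stoichiometric O₂ = 3 × 313 = 939 kmol; O₂ fed = 939 × 1.557 = 1462 kmol.
Fuel reacted = 0.968 × 313 → ξ = 303 kmol.
Outlet (n = n₀ + ν ξ):
  C₂H₄: 313 − 1(303) = 10.02
  O₂: 1462 − 3(303) = 553.1
  CO₂: 0 + 2(303) = 606
  H₂O: 0 + 2(303) = 606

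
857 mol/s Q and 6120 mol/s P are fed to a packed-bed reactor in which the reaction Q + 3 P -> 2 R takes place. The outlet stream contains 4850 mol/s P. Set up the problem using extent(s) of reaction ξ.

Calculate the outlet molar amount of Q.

For P: n = n₀ − 3ξ → 4850 = 6120 − 3ξ, giving ξ = 423.3 mol/s.
Outlet amounts (n = n₀ + ν ξ):
  Q: 857 − 1(423.3) = 433.7
  P: 6120 − 3(423.3) = 4850
  R: 0 + 2(423.3) = 846.7

434 mol/s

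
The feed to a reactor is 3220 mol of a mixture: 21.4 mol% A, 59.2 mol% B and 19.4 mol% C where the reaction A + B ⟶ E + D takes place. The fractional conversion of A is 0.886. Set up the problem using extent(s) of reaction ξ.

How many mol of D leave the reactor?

611 mol

A reacted = 0.886 × 689.1 = 610.5 mol; ν_A = −1, so ξ = 610.5/1 = 610.5 mol.
Outlet amounts (n = n₀ + ν ξ):
  A: 689.1 − 1(610.5) = 78.56
  B: 1906 − 1(610.5) = 1296
  E: 0 + 1(610.5) = 610.5
  D: 0 + 1(610.5) = 610.5
  C: 624.7 (inert)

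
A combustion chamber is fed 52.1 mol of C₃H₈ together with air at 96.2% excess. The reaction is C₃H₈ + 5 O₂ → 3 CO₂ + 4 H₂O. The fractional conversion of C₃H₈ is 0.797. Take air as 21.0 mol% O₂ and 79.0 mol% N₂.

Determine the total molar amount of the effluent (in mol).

Stoichiometric O₂ = 5 × 52.1 = 260.5 mol; O₂ fed = 260.5 × 1.962 = 511.1 mol.
N₂ fed = 511.1 × 79/21 = 1923 mol.
Fuel reacted = 0.797 × 52.1 → ξ = 41.52 mol.
Outlet (n = n₀ + ν ξ):
  C₃H₈: 52.1 − 1(41.52) = 10.58
  O₂: 511.1 − 5(41.52) = 303.5
  N₂: 1923 (inert)
  CO₂: 0 + 3(41.52) = 124.6
  H₂O: 0 + 4(41.52) = 166.1
Total out = 10.58 + 303.5 + 1923 + 124.6 + 166.1 = 2527 mol.

2530 mol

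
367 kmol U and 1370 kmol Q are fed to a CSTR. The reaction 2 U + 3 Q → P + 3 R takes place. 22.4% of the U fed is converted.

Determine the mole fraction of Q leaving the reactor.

0.735

U reacted = 0.224 × 367 = 82.21 kmol; ν_U = −2, so ξ = 82.21/2 = 41.1 kmol.
Outlet amounts (n = n₀ + ν ξ):
  U: 367 − 2(41.1) = 284.8
  Q: 1370 − 3(41.1) = 1247
  P: 0 + 1(41.1) = 41.1
  R: 0 + 3(41.1) = 123.3
Total out = 1696 kmol; y_Q = 1247 / 1696 = 0.7351.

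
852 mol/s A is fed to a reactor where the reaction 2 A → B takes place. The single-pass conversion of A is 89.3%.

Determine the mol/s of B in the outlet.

380 mol/s

A reacted = 0.893 × 852 = 760.8 mol/s; ν_A = −2, so ξ = 760.8/2 = 380.4 mol/s.
Outlet amounts (n = n₀ + ν ξ):
  A: 852 − 2(380.4) = 91.16
  B: 0 + 1(380.4) = 380.4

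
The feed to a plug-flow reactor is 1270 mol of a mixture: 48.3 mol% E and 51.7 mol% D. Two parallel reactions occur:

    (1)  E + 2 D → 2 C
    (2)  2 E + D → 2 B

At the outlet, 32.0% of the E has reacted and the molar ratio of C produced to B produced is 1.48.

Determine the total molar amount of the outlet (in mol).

Conversion of E: E consumed = 0.32 × 613.4 = 196.3 mol = 1ξ₁ + 2ξ₂.
Selectivity: 2ξ₁ / (2ξ₂) = 1.48 → ξ₁ = 1.48 ξ₂.
Substitute: (1·1.48 + 2) ξ₂ = 196.3 → ξ₂ = 56.41 mol, ξ₁ = 83.48 mol.
Outlet amounts (n = n₀ + Σ ν·ξ):
  E: 613.4 − 1(83.48) − 2(56.41) = 417.1
  D: 656.6 − 2(83.48) − 1(56.41) = 433.2
  C: 0 + 2(83.48) = 167
  B: 0 + 2(56.41) = 112.8
Total out = 417.1 + 433.2 + 167 + 112.8 = 1130 mol.

1130 mol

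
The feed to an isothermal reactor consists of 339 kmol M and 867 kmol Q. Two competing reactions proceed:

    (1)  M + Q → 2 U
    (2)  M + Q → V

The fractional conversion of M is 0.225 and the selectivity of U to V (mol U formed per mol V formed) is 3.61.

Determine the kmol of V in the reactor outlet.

27.2 kmol

Conversion of M: M consumed = 0.225 × 339 = 76.28 kmol = 1ξ₁ + 1ξ₂.
Selectivity: 2ξ₁ / (1ξ₂) = 3.61 → ξ₁ = 1.805 ξ₂.
Substitute: (1·1.805 + 1) ξ₂ = 76.28 → ξ₂ = 27.19 kmol, ξ₁ = 49.08 kmol.
Outlet amounts (n = n₀ + Σ ν·ξ):
  M: 339 − 1(49.08) − 1(27.19) = 262.7
  Q: 867 − 1(49.08) − 1(27.19) = 790.7
  U: 0 + 2(49.08) = 98.16
  V: 0 + 1(27.19) = 27.19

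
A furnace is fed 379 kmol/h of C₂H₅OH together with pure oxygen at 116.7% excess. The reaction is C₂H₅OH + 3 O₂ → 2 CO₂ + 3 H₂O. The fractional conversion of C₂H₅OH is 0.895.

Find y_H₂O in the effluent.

Stoichiometric O₂ = 3 × 379 = 1137 kmol/h; O₂ fed = 1137 × 2.167 = 2464 kmol/h.
Fuel reacted = 0.895 × 379 → ξ = 339.2 kmol/h.
Outlet (n = n₀ + ν ξ):
  C₂H₅OH: 379 − 1(339.2) = 39.8
  O₂: 2464 − 3(339.2) = 1446
  CO₂: 0 + 2(339.2) = 678.4
  H₂O: 0 + 3(339.2) = 1018
Total out = 3182 kmol/h; y_H₂O = 1018 / 3182 = 0.3198.

0.32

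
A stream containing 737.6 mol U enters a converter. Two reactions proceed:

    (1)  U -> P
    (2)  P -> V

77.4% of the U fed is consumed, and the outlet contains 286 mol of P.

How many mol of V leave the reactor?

285 mol

Conversion of U: U consumed = 1ξ₁ = 0.774 × 737.6 → ξ₁ = 570.9 mol.
P balance: n_P = 0 + 1ξ₁ − 1ξ₂ = 286 → ξ₂ = (1·570.9 − 286)/1 = 284.9 mol.
Outlet amounts (n = n₀ + Σ ν·ξ):
  U: 737.6 − 1(570.9) = 166.7
  P: 0 + 1(570.9) − 1(284.9) = 286
  V: 0 + 1(284.9) = 284.9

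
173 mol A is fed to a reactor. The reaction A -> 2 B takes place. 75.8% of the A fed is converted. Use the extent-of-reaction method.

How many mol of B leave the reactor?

262 mol

A reacted = 0.758 × 173 = 131.1 mol; ν_A = −1, so ξ = 131.1/1 = 131.1 mol.
Outlet amounts (n = n₀ + ν ξ):
  A: 173 − 1(131.1) = 41.87
  B: 0 + 2(131.1) = 262.3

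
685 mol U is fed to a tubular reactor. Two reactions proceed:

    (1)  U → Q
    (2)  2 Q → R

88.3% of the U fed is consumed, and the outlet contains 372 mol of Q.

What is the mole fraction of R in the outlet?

0.205

Conversion of U: U consumed = 1ξ₁ = 0.883 × 685 → ξ₁ = 604.9 mol.
Q balance: n_Q = 0 + 1ξ₁ − 2ξ₂ = 372 → ξ₂ = (1·604.9 − 372)/2 = 116.4 mol.
Outlet amounts (n = n₀ + Σ ν·ξ):
  U: 685 − 1(604.9) = 80.14
  Q: 0 + 1(604.9) − 2(116.4) = 372
  R: 0 + 1(116.4) = 116.4
Total out = 568.6 mol; y_R = 116.4 / 568.6 = 0.2048.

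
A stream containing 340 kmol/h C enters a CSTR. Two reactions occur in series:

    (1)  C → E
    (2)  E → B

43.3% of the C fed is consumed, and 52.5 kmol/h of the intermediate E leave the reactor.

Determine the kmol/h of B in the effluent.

94.7 kmol/h

Conversion of C: C consumed = 1ξ₁ = 0.433 × 340 → ξ₁ = 147.2 kmol/h.
E balance: n_E = 0 + 1ξ₁ − 1ξ₂ = 52.5 → ξ₂ = (1·147.2 − 52.5)/1 = 94.72 kmol/h.
Outlet amounts (n = n₀ + Σ ν·ξ):
  C: 340 − 1(147.2) = 192.8
  E: 0 + 1(147.2) − 1(94.72) = 52.5
  B: 0 + 1(94.72) = 94.72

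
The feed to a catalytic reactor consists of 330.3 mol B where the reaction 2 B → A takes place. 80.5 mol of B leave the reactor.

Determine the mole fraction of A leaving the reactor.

For B: n = n₀ − 2ξ → 80.5 = 330.3 − 2ξ, giving ξ = 124.9 mol.
Outlet amounts (n = n₀ + ν ξ):
  B: 330.3 − 2(124.9) = 80.5
  A: 0 + 1(124.9) = 124.9
Total out = 205.4 mol; y_A = 124.9 / 205.4 = 0.6081.

0.608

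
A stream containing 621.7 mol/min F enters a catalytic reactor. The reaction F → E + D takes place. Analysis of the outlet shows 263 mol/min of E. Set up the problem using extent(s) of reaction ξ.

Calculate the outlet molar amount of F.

For E: n = n₀ + 1ξ → 263 = 0 + 1ξ, giving ξ = 263 mol/min.
Outlet amounts (n = n₀ + ν ξ):
  F: 621.7 − 1(263) = 358.7
  E: 0 + 1(263) = 263
  D: 0 + 1(263) = 263

359 mol/min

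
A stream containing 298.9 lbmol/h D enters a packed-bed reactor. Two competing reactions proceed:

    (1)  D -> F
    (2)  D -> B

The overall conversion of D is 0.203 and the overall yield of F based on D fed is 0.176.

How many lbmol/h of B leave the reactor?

8.07 lbmol/h

Yield of F: 1ξ₁ / 298.9 = 0.176 → ξ₁ = 52.61 lbmol/h.
Conversion of D: 1ξ₁ + 1ξ₂ = 0.203 × 298.9 = 60.68 → ξ₂ = 8.07 lbmol/h.
Outlet amounts (n = n₀ + Σ ν·ξ):
  D: 298.9 − 1(52.61) − 1(8.07) = 238.2
  F: 0 + 1(52.61) = 52.61
  B: 0 + 1(8.07) = 8.07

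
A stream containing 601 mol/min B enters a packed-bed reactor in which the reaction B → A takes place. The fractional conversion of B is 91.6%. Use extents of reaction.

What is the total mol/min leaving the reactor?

601 mol/min

B reacted = 0.916 × 601 = 550.5 mol/min; ν_B = −1, so ξ = 550.5/1 = 550.5 mol/min.
Outlet amounts (n = n₀ + ν ξ):
  B: 601 − 1(550.5) = 50.48
  A: 0 + 1(550.5) = 550.5
Total out = 50.48 + 550.5 = 601 mol/min.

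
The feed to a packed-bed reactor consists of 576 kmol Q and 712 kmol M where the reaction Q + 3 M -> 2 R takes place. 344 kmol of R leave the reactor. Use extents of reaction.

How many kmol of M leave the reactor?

196 kmol

For R: n = n₀ + 2ξ → 344 = 0 + 2ξ, giving ξ = 172 kmol.
Outlet amounts (n = n₀ + ν ξ):
  Q: 576 − 1(172) = 404
  M: 712 − 3(172) = 196
  R: 0 + 2(172) = 344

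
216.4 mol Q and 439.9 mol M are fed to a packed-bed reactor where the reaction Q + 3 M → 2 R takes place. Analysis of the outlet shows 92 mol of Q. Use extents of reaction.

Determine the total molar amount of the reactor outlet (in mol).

407 mol

For Q: n = n₀ − 1ξ → 92 = 216.4 − 1ξ, giving ξ = 124.4 mol.
Outlet amounts (n = n₀ + ν ξ):
  Q: 216.4 − 1(124.4) = 92
  M: 439.9 − 3(124.4) = 66.7
  R: 0 + 2(124.4) = 248.8
Total out = 92 + 66.7 + 248.8 = 407.5 mol.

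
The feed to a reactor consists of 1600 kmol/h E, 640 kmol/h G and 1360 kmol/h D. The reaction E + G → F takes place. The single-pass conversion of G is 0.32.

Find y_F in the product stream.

0.0603

G reacted = 0.32 × 640 = 204.8 kmol/h; ν_G = −1, so ξ = 204.8/1 = 204.8 kmol/h.
Outlet amounts (n = n₀ + ν ξ):
  E: 1600 − 1(204.8) = 1395
  G: 640 − 1(204.8) = 435.2
  F: 0 + 1(204.8) = 204.8
  D: 1360 (inert)
Total out = 3395 kmol/h; y_F = 204.8 / 3395 = 0.06032.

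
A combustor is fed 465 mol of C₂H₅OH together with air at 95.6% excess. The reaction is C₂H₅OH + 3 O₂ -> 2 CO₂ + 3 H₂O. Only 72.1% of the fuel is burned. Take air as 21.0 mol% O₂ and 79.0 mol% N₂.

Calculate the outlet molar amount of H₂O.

1010 mol

Stoichiometric O₂ = 3 × 465 = 1395 mol; O₂ fed = 1395 × 1.956 = 2729 mol.
N₂ fed = 2729 × 79/21 = 10260 mol.
Fuel reacted = 0.721 × 465 → ξ = 335.3 mol.
Outlet (n = n₀ + ν ξ):
  C₂H₅OH: 465 − 1(335.3) = 129.7
  O₂: 2729 − 3(335.3) = 1723
  N₂: 10260 (inert)
  CO₂: 0 + 2(335.3) = 670.5
  H₂O: 0 + 3(335.3) = 1006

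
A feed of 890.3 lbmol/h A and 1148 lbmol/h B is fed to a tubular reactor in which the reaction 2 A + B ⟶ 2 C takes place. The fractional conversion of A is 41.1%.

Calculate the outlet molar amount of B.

965 lbmol/h

A reacted = 0.411 × 890.3 = 365.9 lbmol/h; ν_A = −2, so ξ = 365.9/2 = 183 lbmol/h.
Outlet amounts (n = n₀ + ν ξ):
  A: 890.3 − 2(183) = 524.4
  B: 1148 − 1(183) = 965
  C: 0 + 2(183) = 365.9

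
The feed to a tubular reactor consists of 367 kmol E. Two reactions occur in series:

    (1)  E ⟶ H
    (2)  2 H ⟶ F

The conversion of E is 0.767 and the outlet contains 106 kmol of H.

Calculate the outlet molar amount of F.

Conversion of E: E consumed = 1ξ₁ = 0.767 × 367 → ξ₁ = 281.5 kmol.
H balance: n_H = 0 + 1ξ₁ − 2ξ₂ = 106 → ξ₂ = (1·281.5 − 106)/2 = 87.74 kmol.
Outlet amounts (n = n₀ + Σ ν·ξ):
  E: 367 − 1(281.5) = 85.51
  H: 0 + 1(281.5) − 2(87.74) = 106
  F: 0 + 1(87.74) = 87.74

87.7 kmol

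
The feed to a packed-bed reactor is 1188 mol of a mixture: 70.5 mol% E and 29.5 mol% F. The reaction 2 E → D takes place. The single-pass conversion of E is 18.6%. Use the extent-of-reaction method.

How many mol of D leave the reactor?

77.9 mol

E reacted = 0.186 × 837.5 = 155.8 mol; ν_E = −2, so ξ = 155.8/2 = 77.89 mol.
Outlet amounts (n = n₀ + ν ξ):
  E: 837.5 − 2(77.89) = 681.8
  D: 0 + 1(77.89) = 77.89
  F: 350.5 (inert)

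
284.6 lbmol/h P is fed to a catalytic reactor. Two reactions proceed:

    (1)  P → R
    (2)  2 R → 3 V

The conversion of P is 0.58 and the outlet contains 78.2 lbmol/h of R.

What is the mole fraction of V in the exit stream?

Conversion of P: P consumed = 1ξ₁ = 0.58 × 284.6 → ξ₁ = 165.1 lbmol/h.
R balance: n_R = 0 + 1ξ₁ − 2ξ₂ = 78.2 → ξ₂ = (1·165.1 − 78.2)/2 = 43.43 lbmol/h.
Outlet amounts (n = n₀ + Σ ν·ξ):
  P: 284.6 − 1(165.1) = 119.5
  R: 0 + 1(165.1) − 2(43.43) = 78.2
  V: 0 + 3(43.43) = 130.3
Total out = 328 lbmol/h; y_V = 130.3 / 328 = 0.3972.

0.397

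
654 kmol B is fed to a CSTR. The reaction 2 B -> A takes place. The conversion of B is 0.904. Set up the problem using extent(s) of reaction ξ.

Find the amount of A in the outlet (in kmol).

296 kmol

B reacted = 0.904 × 654 = 591.2 kmol; ν_B = −2, so ξ = 591.2/2 = 295.6 kmol.
Outlet amounts (n = n₀ + ν ξ):
  B: 654 − 2(295.6) = 62.78
  A: 0 + 1(295.6) = 295.6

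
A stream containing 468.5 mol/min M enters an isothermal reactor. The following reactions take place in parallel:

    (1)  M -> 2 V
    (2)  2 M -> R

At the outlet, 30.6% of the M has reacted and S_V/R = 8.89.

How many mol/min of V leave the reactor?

Conversion of M: M consumed = 0.306 × 468.5 = 143.4 mol/min = 1ξ₁ + 2ξ₂.
Selectivity: 2ξ₁ / (1ξ₂) = 8.89 → ξ₁ = 4.445 ξ₂.
Substitute: (1·4.445 + 2) ξ₂ = 143.4 → ξ₂ = 22.24 mol/min, ξ₁ = 98.87 mol/min.
Outlet amounts (n = n₀ + Σ ν·ξ):
  M: 468.5 − 1(98.87) − 2(22.24) = 325.1
  V: 0 + 2(98.87) = 197.7
  R: 0 + 1(22.24) = 22.24

198 mol/min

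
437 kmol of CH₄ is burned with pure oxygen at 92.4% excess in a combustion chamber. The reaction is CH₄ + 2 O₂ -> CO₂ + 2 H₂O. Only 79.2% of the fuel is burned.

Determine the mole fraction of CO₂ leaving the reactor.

Stoichiometric O₂ = 2 × 437 = 874 kmol; O₂ fed = 874 × 1.924 = 1682 kmol.
Fuel reacted = 0.792 × 437 → ξ = 346.1 kmol.
Outlet (n = n₀ + ν ξ):
  CH₄: 437 − 1(346.1) = 90.9
  O₂: 1682 − 2(346.1) = 989.4
  CO₂: 0 + 1(346.1) = 346.1
  H₂O: 0 + 2(346.1) = 692.2
Total out = 2119 kmol; y_CO₂ = 346.1 / 2119 = 0.1634.

0.163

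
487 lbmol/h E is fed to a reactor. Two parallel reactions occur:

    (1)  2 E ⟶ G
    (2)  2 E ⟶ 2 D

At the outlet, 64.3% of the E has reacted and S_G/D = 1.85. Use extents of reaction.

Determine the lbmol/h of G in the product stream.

Conversion of E: E consumed = 0.643 × 487 = 313.1 lbmol/h = 2ξ₁ + 2ξ₂.
Selectivity: 1ξ₁ / (2ξ₂) = 1.85 → ξ₁ = 3.7 ξ₂.
Substitute: (2·3.7 + 2) ξ₂ = 313.1 → ξ₂ = 33.31 lbmol/h, ξ₁ = 123.3 lbmol/h.
Outlet amounts (n = n₀ + Σ ν·ξ):
  E: 487 − 2(123.3) − 2(33.31) = 173.9
  G: 0 + 1(123.3) = 123.3
  D: 0 + 2(33.31) = 66.63

123 lbmol/h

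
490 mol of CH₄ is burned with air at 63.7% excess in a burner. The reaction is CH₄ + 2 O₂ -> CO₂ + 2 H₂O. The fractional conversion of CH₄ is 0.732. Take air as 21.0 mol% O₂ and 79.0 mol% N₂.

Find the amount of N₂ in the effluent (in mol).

Stoichiometric O₂ = 2 × 490 = 980 mol; O₂ fed = 980 × 1.637 = 1604 mol.
N₂ fed = 1604 × 79/21 = 6035 mol.
Fuel reacted = 0.732 × 490 → ξ = 358.7 mol.
Outlet (n = n₀ + ν ξ):
  CH₄: 490 − 1(358.7) = 131.3
  O₂: 1604 − 2(358.7) = 886.9
  N₂: 6035 (inert)
  CO₂: 0 + 1(358.7) = 358.7
  H₂O: 0 + 2(358.7) = 717.4

6040 mol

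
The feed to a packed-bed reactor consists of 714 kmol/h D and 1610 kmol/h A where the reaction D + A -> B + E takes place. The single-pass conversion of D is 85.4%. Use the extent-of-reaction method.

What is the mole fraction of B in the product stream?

D reacted = 0.854 × 714 = 609.8 kmol/h; ν_D = −1, so ξ = 609.8/1 = 609.8 kmol/h.
Outlet amounts (n = n₀ + ν ξ):
  D: 714 − 1(609.8) = 104.2
  A: 1610 − 1(609.8) = 1000
  B: 0 + 1(609.8) = 609.8
  E: 0 + 1(609.8) = 609.8
Total out = 2324 kmol/h; y_B = 609.8 / 2324 = 0.2624.

0.262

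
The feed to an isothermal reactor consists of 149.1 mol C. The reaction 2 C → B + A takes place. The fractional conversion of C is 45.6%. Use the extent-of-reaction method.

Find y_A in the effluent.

0.228

C reacted = 0.456 × 149.1 = 67.99 mol; ν_C = −2, so ξ = 67.99/2 = 33.99 mol.
Outlet amounts (n = n₀ + ν ξ):
  C: 149.1 − 2(33.99) = 81.11
  B: 0 + 1(33.99) = 33.99
  A: 0 + 1(33.99) = 33.99
Total out = 149.1 mol; y_A = 33.99 / 149.1 = 0.228.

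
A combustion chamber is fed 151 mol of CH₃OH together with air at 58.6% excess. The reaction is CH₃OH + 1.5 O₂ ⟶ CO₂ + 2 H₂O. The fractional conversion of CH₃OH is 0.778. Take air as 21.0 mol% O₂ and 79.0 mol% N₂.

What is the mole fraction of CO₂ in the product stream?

0.0612

Stoichiometric O₂ = 1.5 × 151 = 226.5 mol; O₂ fed = 226.5 × 1.586 = 359.2 mol.
N₂ fed = 359.2 × 79/21 = 1351 mol.
Fuel reacted = 0.778 × 151 → ξ = 117.5 mol.
Outlet (n = n₀ + ν ξ):
  CH₃OH: 151 − 1(117.5) = 33.52
  O₂: 359.2 − 1.5(117.5) = 183
  N₂: 1351 (inert)
  CO₂: 0 + 1(117.5) = 117.5
  H₂O: 0 + 2(117.5) = 235
Total out = 1920 mol; y_CO₂ = 117.5 / 1920 = 0.06118.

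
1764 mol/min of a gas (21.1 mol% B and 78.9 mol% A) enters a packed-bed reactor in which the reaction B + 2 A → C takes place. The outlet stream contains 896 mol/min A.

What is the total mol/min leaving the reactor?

For A: n = n₀ − 2ξ → 896 = 1392 − 2ξ, giving ξ = 247.9 mol/min.
Outlet amounts (n = n₀ + ν ξ):
  B: 372.2 − 1(247.9) = 124.3
  A: 1392 − 2(247.9) = 896
  C: 0 + 1(247.9) = 247.9
Total out = 124.3 + 896 + 247.9 = 1268 mol/min.

1270 mol/min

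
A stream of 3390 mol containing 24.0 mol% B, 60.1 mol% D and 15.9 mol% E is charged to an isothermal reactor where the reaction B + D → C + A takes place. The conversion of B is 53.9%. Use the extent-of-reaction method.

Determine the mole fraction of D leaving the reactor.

0.472

B reacted = 0.539 × 813.6 = 438.5 mol; ν_B = −1, so ξ = 438.5/1 = 438.5 mol.
Outlet amounts (n = n₀ + ν ξ):
  B: 813.6 − 1(438.5) = 375.1
  D: 2037 − 1(438.5) = 1599
  C: 0 + 1(438.5) = 438.5
  A: 0 + 1(438.5) = 438.5
  E: 539 (inert)
Total out = 3390 mol; y_D = 1599 / 3390 = 0.4716.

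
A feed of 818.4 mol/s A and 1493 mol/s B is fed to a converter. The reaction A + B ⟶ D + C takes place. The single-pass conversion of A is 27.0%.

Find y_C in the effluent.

0.0956

A reacted = 0.27 × 818.4 = 221 mol/s; ν_A = −1, so ξ = 221/1 = 221 mol/s.
Outlet amounts (n = n₀ + ν ξ):
  A: 818.4 − 1(221) = 597.4
  B: 1493 − 1(221) = 1272
  D: 0 + 1(221) = 221
  C: 0 + 1(221) = 221
Total out = 2311 mol/s; y_C = 221 / 2311 = 0.0956.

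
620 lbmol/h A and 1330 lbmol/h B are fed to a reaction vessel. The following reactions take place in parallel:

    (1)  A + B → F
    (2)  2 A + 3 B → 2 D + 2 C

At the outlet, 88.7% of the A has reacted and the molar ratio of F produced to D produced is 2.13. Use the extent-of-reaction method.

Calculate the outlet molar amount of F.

Conversion of A: A consumed = 0.887 × 620 = 549.9 lbmol/h = 1ξ₁ + 2ξ₂.
Selectivity: 1ξ₁ / (2ξ₂) = 2.13 → ξ₁ = 4.26 ξ₂.
Substitute: (1·4.26 + 2) ξ₂ = 549.9 → ξ₂ = 87.85 lbmol/h, ξ₁ = 374.2 lbmol/h.
Outlet amounts (n = n₀ + Σ ν·ξ):
  A: 620 − 1(374.2) − 2(87.85) = 70.06
  B: 1330 − 1(374.2) − 3(87.85) = 692.2
  F: 0 + 1(374.2) = 374.2
  D: 0 + 2(87.85) = 175.7
  C: 0 + 2(87.85) = 175.7

374 lbmol/h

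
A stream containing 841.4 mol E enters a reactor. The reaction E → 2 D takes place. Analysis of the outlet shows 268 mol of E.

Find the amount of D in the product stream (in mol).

1150 mol

For E: n = n₀ − 1ξ → 268 = 841.4 − 1ξ, giving ξ = 573.4 mol.
Outlet amounts (n = n₀ + ν ξ):
  E: 841.4 − 1(573.4) = 268
  D: 0 + 2(573.4) = 1147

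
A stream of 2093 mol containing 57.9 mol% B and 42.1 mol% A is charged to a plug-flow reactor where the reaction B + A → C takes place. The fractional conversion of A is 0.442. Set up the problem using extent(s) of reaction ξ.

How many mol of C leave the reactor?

A reacted = 0.442 × 881.2 = 389.5 mol; ν_A = −1, so ξ = 389.5/1 = 389.5 mol.
Outlet amounts (n = n₀ + ν ξ):
  B: 1212 − 1(389.5) = 822.4
  A: 881.2 − 1(389.5) = 491.7
  C: 0 + 1(389.5) = 389.5

389 mol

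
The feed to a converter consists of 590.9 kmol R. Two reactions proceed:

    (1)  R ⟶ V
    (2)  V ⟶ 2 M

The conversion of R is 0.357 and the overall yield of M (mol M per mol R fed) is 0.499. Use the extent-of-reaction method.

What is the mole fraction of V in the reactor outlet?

Conversion of R: R consumed = 1ξ₁ = 0.357 × 590.9 → ξ₁ = 211 kmol.
Yield of M: 2ξ₂ / 590.9 = 0.499 → ξ₂ = 147.4 kmol.
Outlet amounts (n = n₀ + Σ ν·ξ):
  R: 590.9 − 1(211) = 379.9
  V: 0 + 1(211) − 1(147.4) = 63.52
  M: 0 + 2(147.4) = 294.9
Total out = 738.3 kmol; y_V = 63.52 / 738.3 = 0.08603.

0.086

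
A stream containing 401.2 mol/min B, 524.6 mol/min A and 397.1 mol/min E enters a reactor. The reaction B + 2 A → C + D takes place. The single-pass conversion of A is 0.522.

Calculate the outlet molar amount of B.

264 mol/min

A reacted = 0.522 × 524.6 = 273.8 mol/min; ν_A = −2, so ξ = 273.8/2 = 136.9 mol/min.
Outlet amounts (n = n₀ + ν ξ):
  B: 401.2 − 1(136.9) = 264.3
  A: 524.6 − 2(136.9) = 250.8
  C: 0 + 1(136.9) = 136.9
  D: 0 + 1(136.9) = 136.9
  E: 397.1 (inert)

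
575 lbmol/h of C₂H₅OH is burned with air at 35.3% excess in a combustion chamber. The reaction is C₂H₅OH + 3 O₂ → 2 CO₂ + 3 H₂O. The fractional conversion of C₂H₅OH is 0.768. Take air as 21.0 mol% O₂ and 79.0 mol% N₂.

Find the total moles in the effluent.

Stoichiometric O₂ = 3 × 575 = 1725 lbmol/h; O₂ fed = 1725 × 1.353 = 2334 lbmol/h.
N₂ fed = 2334 × 79/21 = 8780 lbmol/h.
Fuel reacted = 0.768 × 575 → ξ = 441.6 lbmol/h.
Outlet (n = n₀ + ν ξ):
  C₂H₅OH: 575 − 1(441.6) = 133.4
  O₂: 2334 − 3(441.6) = 1009
  N₂: 8780 (inert)
  CO₂: 0 + 2(441.6) = 883.2
  H₂O: 0 + 3(441.6) = 1325
Total out = 133.4 + 1009 + 8780 + 883.2 + 1325 = 12130 lbmol/h.

12100 lbmol/h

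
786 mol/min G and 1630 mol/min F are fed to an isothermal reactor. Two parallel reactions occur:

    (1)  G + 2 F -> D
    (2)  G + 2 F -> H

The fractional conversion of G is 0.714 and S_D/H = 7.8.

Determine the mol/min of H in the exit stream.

63.8 mol/min

Conversion of G: G consumed = 0.714 × 786 = 561.2 mol/min = 1ξ₁ + 1ξ₂.
Selectivity: 1ξ₁ / (1ξ₂) = 7.8 → ξ₁ = 7.8 ξ₂.
Substitute: (1·7.8 + 1) ξ₂ = 561.2 → ξ₂ = 63.77 mol/min, ξ₁ = 497.4 mol/min.
Outlet amounts (n = n₀ + Σ ν·ξ):
  G: 786 − 1(497.4) − 1(63.77) = 224.8
  F: 1630 − 2(497.4) − 2(63.77) = 507.6
  D: 0 + 1(497.4) = 497.4
  H: 0 + 1(63.77) = 63.77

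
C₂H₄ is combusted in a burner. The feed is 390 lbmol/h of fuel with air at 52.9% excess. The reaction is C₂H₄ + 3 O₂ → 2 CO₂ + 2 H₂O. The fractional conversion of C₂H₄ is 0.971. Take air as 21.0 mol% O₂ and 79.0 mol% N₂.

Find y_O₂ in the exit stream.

0.0733

Stoichiometric O₂ = 3 × 390 = 1170 lbmol/h; O₂ fed = 1170 × 1.529 = 1789 lbmol/h.
N₂ fed = 1789 × 79/21 = 6730 lbmol/h.
Fuel reacted = 0.971 × 390 → ξ = 378.7 lbmol/h.
Outlet (n = n₀ + ν ξ):
  C₂H₄: 390 − 1(378.7) = 11.31
  O₂: 1789 − 3(378.7) = 652.9
  N₂: 6730 (inert)
  CO₂: 0 + 2(378.7) = 757.4
  H₂O: 0 + 2(378.7) = 757.4
Total out = 8909 lbmol/h; y_O₂ = 652.9 / 8909 = 0.07328.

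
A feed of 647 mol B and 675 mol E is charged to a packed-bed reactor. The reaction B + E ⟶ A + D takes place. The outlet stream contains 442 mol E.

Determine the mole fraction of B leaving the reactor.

For E: n = n₀ − 1ξ → 442 = 675 − 1ξ, giving ξ = 233 mol.
Outlet amounts (n = n₀ + ν ξ):
  B: 647 − 1(233) = 414
  E: 675 − 1(233) = 442
  A: 0 + 1(233) = 233
  D: 0 + 1(233) = 233
Total out = 1322 mol; y_B = 414 / 1322 = 0.3132.

0.313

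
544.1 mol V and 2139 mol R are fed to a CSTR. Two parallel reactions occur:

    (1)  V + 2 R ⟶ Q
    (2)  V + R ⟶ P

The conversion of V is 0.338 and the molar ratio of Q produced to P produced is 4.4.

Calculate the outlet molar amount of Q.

Conversion of V: V consumed = 0.338 × 544.1 = 183.9 mol = 1ξ₁ + 1ξ₂.
Selectivity: 1ξ₁ / (1ξ₂) = 4.4 → ξ₁ = 4.4 ξ₂.
Substitute: (1·4.4 + 1) ξ₂ = 183.9 → ξ₂ = 34.06 mol, ξ₁ = 149.8 mol.
Outlet amounts (n = n₀ + Σ ν·ξ):
  V: 544.1 − 1(149.8) − 1(34.06) = 360.2
  R: 2139 − 2(149.8) − 1(34.06) = 1805
  Q: 0 + 1(149.8) = 149.8
  P: 0 + 1(34.06) = 34.06

150 mol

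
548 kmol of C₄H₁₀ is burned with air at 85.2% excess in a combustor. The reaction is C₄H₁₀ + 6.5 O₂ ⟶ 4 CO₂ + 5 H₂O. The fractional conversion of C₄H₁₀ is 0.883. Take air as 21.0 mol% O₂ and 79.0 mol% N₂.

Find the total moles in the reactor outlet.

Stoichiometric O₂ = 6.5 × 548 = 3562 kmol; O₂ fed = 3562 × 1.852 = 6597 kmol.
N₂ fed = 6597 × 79/21 = 24820 kmol.
Fuel reacted = 0.883 × 548 → ξ = 483.9 kmol.
Outlet (n = n₀ + ν ξ):
  C₄H₁₀: 548 − 1(483.9) = 64.12
  O₂: 6597 − 6.5(483.9) = 3452
  N₂: 24820 (inert)
  CO₂: 0 + 4(483.9) = 1936
  H₂O: 0 + 5(483.9) = 2419
Total out = 64.12 + 3452 + 24820 + 1936 + 2419 = 32690 kmol.

32700 kmol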